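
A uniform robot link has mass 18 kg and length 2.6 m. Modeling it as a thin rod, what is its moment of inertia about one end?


I = (1/3) * m * L^2
= (1/3) * 18 * 2.6^2
= 0.333333 * 18 * 6.76
= 40.56 kg*m^2


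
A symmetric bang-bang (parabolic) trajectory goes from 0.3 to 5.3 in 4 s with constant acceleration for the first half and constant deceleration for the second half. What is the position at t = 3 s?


Symmetric rest-to-rest: each phase covers (pf-p0)/2 in time T/2. 0.5*a*(T/2)^2 = (pf-p0)/2 => a = 4*(pf-p0)/T^2
a = 4*(5.3-0.3)/4^2 = 1.25
t = 3 is in the deceleration phase (t > T/2).
p = pf - 0.5*a*(T-t)^2 = 5.3 - 0.5*1.25*1^2
= 4.675


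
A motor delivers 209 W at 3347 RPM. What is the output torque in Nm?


omega = 3347 * 2*pi/60 = 350.497 rad/s
tau = P / omega = 209 / 350.497
= 0.5963 Nm


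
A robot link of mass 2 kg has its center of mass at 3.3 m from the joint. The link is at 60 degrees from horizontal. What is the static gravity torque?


tau = m*g*L*cos(angle)
= 2 * 9.81 * 3.3 * cos(60 deg)
= 2 * 9.81 * 3.3 * 0.5
= 32.373 Nm


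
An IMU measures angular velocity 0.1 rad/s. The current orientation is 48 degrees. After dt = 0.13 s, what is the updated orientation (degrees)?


delta_theta = w * dt = 0.1 * 0.13 = 0.013 rad
= 0.7448 deg
theta_new = 48 + 0.7448 = 48.7448 deg


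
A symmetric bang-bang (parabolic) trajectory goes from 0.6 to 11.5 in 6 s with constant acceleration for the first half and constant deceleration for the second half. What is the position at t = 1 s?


Symmetric rest-to-rest: each phase covers (pf-p0)/2 in time T/2. 0.5*a*(T/2)^2 = (pf-p0)/2 => a = 4*(pf-p0)/T^2
a = 4*(11.5-0.6)/6^2 = 1.2111
t = 1 is in the acceleration phase (t <= T/2).
p = p0 + 0.5*a*t^2 = 0.6 + 0.5*1.2111*1^2
= 1.2056


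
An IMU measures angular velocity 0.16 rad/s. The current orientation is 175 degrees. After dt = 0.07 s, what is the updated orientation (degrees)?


delta_theta = w * dt = 0.16 * 0.07 = 0.0112 rad
= 0.6417 deg
theta_new = 175 + 0.6417 = 175.6417 deg


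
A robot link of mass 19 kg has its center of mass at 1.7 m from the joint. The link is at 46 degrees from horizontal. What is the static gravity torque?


tau = m*g*L*cos(angle)
= 19 * 9.81 * 1.7 * cos(46 deg)
= 19 * 9.81 * 1.7 * 0.6947
= 220.1115 Nm


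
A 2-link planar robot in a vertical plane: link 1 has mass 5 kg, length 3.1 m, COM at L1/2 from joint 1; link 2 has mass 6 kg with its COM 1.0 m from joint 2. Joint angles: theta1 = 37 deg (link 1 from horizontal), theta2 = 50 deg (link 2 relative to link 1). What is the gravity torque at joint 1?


Horizontal distance from joint 1 to link-1 COM:
  x_c1 = (L1/2)*cos(t1) = 1.55 * 0.7986 = 1.2379 m
Horizontal distance from joint 1 to link-2 COM:
  x_c2 = L1*cos(t1) + Lc2*cos(t1+t2)
       = 3.1*0.7986 + 1.0*0.0523 = 2.5281 m
tau1 = m1*g*x_c1 + m2*g*x_c2
     = 5*9.81*1.2379 + 6*9.81*2.5281
     = 60.7183 + 148.8043
     = 209.5226 Nm


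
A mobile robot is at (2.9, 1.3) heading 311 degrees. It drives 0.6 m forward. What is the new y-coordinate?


y_new = y0 + d*sin(theta)
= 1.3 + 0.6*sin(311)
= 1.3 + -0.4528
= 0.8472


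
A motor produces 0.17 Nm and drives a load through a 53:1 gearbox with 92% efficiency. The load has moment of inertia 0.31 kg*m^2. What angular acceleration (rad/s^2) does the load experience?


tau_out = tau_motor * N * eta
= 0.17 * 53 * 0.92 = 8.2892 Nm
alpha = tau_out / I = 8.2892 / 0.31
= 26.7394 rad/s^2


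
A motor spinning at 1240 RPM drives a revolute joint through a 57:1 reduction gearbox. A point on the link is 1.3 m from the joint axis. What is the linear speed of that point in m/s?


omega_motor = 1240 * 2*pi/60 = 129.8525 rad/s
omega_joint = omega_motor / 57 = 2.2781 rad/s
v = omega_joint * r = 2.2781 * 1.3
= 2.9615 m/s


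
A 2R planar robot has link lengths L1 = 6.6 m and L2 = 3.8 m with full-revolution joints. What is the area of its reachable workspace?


r_max = L1 + L2 = 10.4 m
r_min = |L1 - L2| = 2.8 m
Area = pi*(r_max^2 - r_min^2)
= pi*(108.16 - 7.84)
= pi * 100.32
= 315.1646 m^2


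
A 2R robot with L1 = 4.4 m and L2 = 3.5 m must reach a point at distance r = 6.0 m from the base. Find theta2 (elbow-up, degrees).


cos(theta2) = (r^2 - L1^2 - L2^2) / (2*L1*L2)
cos(theta2) = (36.0 - 19.36 - 12.25) / 30.8
cos(theta2) = 0.142532
theta2 = 81.8056 degrees


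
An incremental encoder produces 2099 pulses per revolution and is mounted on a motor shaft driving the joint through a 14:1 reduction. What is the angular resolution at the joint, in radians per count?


counts per rev = 2099
effective counts at joint = 2099 * 14 = 29386
resolution = 2*pi / 29386
= 2.1382e-04 rad/count


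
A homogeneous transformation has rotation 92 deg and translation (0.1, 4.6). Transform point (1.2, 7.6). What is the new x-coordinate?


x' = cos(theta)*px - sin(theta)*py + tx
= -0.0349*1.2 - 0.9994*7.6 + 0.1
= -7.5372


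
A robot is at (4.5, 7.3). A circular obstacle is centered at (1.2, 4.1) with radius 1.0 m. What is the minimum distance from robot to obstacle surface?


center_dist = sqrt((4.5-1.2)^2 + (7.3-4.1)^2)
= sqrt(10.89 + 10.24)
= 4.5967
min_dist = center_dist - radius = 4.5967 - 1.0 = 3.5967 m


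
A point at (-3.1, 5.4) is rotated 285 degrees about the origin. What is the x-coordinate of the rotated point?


x' = x*cos(theta) - y*sin(theta)
cos(285 deg) = 0.2588, sin(285 deg) = -0.9659
x' = -3.1 * 0.2588 - 5.4 * -0.9659
= -0.8023 - -5.216
= 4.4137


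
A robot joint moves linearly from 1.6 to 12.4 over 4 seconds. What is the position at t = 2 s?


s = t/T = 2/4 = 0.5
p(t) = p0 + (pf-p0)*s
= 1.6 + (12.4 - 1.6) * 0.5
= 7.0


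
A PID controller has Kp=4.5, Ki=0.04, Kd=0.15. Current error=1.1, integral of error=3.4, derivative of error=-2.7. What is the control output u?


u = Kp*e + Ki*int(e) + Kd*de/dt
= 4.5*1.1 + 0.04*3.4 + 0.15*(-2.7)
= 4.95 + 0.136 + -0.405
= 4.681


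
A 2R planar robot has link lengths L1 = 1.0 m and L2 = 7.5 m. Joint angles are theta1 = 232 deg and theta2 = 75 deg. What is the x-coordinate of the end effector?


Convert angles to radians: theta1 = 4.0492, theta2 = 1.309
x = L1*cos(theta1) + L2*cos(theta1+theta2)
x = -0.6157 + 4.5136
x = 3.898


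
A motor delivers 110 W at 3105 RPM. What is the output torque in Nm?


omega = 3105 * 2*pi/60 = 325.1548 rad/s
tau = P / omega = 110 / 325.1548
= 0.3383 Nm


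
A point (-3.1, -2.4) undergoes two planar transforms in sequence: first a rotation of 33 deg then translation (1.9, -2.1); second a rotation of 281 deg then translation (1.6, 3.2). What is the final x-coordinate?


After transform 1:
x1 = cos(33)*-3.1 - sin(33)*-2.4 + 1.9 = 0.6073
y1 = sin(33)*-3.1 + cos(33)*-2.4 + -2.1 = -5.8012
After transform 2:
x2 = cos(281)*0.6073 - sin(281)*-5.8012 + 1.6
= -3.9787


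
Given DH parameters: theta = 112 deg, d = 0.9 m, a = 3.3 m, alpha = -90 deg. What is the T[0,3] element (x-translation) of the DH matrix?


T[0,3] = a * cos(theta)
= 3.3 * cos(112 deg)
= 3.3 * -0.3746
= -1.2362


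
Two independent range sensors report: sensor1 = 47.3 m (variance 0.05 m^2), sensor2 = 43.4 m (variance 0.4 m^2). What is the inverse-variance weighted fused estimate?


w1 = (1/var1) / (1/var1 + 1/var2)
   = 20.0 / (20.0 + 2.5) = 0.8889
w2 = 1 - w1 = 0.1111
fused = w1*s1 + w2*s2 = 42.0444 + 4.8222
= 46.8667 m


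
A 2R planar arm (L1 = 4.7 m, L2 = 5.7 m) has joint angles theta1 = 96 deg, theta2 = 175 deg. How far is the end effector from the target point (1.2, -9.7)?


End effector via forward kinematics:
x = L1*cos(t1) + L2*cos(t1+t2) = -0.3918
y = L1*sin(t1) + L2*sin(t1+t2) = -1.0249
Distance to target:
d = sqrt((1.2 - -0.3918)^2 + (-9.7 - -1.0249)^2)
= sqrt(2.5338 + 75.2577)
= 8.82 m


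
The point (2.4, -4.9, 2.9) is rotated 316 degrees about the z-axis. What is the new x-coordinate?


Rotation about z-axis: x' = x*cos(theta) - y*sin(theta)
= 2.4 * 0.7193 - -4.9 * -0.6947
= -1.6774


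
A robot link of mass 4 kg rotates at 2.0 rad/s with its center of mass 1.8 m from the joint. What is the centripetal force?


F = m * omega^2 * r
= 4 * 2.0^2 * 1.8
= 4 * 4.0 * 1.8
= 28.8 N


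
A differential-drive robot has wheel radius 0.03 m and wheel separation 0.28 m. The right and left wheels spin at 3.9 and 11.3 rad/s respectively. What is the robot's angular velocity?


vR = r*wR = 0.03*3.9 = 0.117 m/s
vL = r*wL = 0.03*11.3 = 0.339 m/s
v = (vR+vL)/2 = 0.228 m/s
omega = (vR-vL)/L = -0.7929 rad/s
angular velocity = -0.7929 rad/s


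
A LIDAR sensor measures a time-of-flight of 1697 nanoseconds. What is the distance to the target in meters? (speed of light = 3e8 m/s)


tof = 1697 ns = 1.697e-06 s
dist = c * tof / 2
= 3e8 * 1.697e-06 / 2
= 254.55 m


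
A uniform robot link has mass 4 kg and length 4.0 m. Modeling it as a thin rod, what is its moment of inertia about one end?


I = (1/3) * m * L^2
= (1/3) * 4 * 4.0^2
= 0.333333 * 4 * 16.0
= 21.3333 kg*m^2


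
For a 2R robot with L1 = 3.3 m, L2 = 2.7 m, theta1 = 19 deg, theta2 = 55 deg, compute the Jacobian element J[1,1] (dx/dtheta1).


J[1,1] = -L1*sin(t1) - L2*sin(t1+t2)
= -3.3*sin(19) - 2.7*sin(74)
= -3.6698


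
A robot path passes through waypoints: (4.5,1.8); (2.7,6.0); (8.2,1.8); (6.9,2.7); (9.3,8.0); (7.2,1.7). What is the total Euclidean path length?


Segment lengths:
  seg1 = sqrt((-1.8)^2 + (4.2)^2) = 4.5695
  seg2 = sqrt((5.5)^2 + (-4.2)^2) = 6.9203
  seg3 = sqrt((-1.3)^2 + (0.9)^2) = 1.5811
  seg4 = sqrt((2.4)^2 + (5.3)^2) = 5.8181
  seg5 = sqrt((-2.1)^2 + (-6.3)^2) = 6.6408
Total = 25.5297


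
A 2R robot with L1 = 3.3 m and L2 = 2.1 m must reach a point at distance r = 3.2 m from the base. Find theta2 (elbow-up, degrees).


cos(theta2) = (r^2 - L1^2 - L2^2) / (2*L1*L2)
cos(theta2) = (10.24 - 10.89 - 4.41) / 13.86
cos(theta2) = -0.365079
theta2 = 111.4125 degrees


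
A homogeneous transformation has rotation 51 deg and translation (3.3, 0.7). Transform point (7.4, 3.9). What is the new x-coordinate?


x' = cos(theta)*px - sin(theta)*py + tx
= 0.6293*7.4 - 0.7771*3.9 + 3.3
= 4.9261


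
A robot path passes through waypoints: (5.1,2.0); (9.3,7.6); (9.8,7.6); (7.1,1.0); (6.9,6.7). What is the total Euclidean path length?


Segment lengths:
  seg1 = sqrt((4.2)^2 + (5.6)^2) = 7.0
  seg2 = sqrt((0.5)^2 + (0.0)^2) = 0.5
  seg3 = sqrt((-2.7)^2 + (-6.6)^2) = 7.1309
  seg4 = sqrt((-0.2)^2 + (5.7)^2) = 5.7035
Total = 20.3344


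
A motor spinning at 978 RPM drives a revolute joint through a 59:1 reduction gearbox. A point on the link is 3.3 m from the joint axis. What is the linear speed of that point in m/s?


omega_motor = 978 * 2*pi/60 = 102.4159 rad/s
omega_joint = omega_motor / 59 = 1.7359 rad/s
v = omega_joint * r = 1.7359 * 3.3
= 5.7283 m/s


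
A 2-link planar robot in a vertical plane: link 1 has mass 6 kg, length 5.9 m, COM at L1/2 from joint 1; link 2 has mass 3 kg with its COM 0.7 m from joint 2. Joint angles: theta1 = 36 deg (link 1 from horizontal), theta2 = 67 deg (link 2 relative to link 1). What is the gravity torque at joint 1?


Horizontal distance from joint 1 to link-1 COM:
  x_c1 = (L1/2)*cos(t1) = 2.95 * 0.809 = 2.3866 m
Horizontal distance from joint 1 to link-2 COM:
  x_c2 = L1*cos(t1) + Lc2*cos(t1+t2)
       = 5.9*0.809 + 0.7*-0.225 = 4.6157 m
tau1 = m1*g*x_c1 + m2*g*x_c2
     = 6*9.81*2.3866 + 3*9.81*4.6157
     = 140.4753 + 135.8411
     = 276.3164 Nm


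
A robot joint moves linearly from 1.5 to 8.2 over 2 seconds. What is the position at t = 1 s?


s = t/T = 1/2 = 0.5
p(t) = p0 + (pf-p0)*s
= 1.5 + (8.2 - 1.5) * 0.5
= 4.85


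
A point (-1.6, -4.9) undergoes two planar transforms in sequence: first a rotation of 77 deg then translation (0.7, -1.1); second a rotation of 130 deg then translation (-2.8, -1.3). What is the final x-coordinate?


After transform 1:
x1 = cos(77)*-1.6 - sin(77)*-4.9 + 0.7 = 5.1145
y1 = sin(77)*-1.6 + cos(77)*-4.9 + -1.1 = -3.7613
After transform 2:
x2 = cos(130)*5.1145 - sin(130)*-3.7613 + -2.8
= -3.2062


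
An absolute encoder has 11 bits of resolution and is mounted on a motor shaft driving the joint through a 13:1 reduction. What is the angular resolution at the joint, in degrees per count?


counts = 2^11 = 2048
effective counts at joint = 2048 * 13 = 26624
resolution = 360 / 26624
= 0.0135 deg/count


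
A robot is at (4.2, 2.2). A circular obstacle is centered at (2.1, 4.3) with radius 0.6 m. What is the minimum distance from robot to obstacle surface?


center_dist = sqrt((4.2-2.1)^2 + (2.2-4.3)^2)
= sqrt(4.41 + 4.41)
= 2.9698
min_dist = center_dist - radius = 2.9698 - 0.6 = 2.3698 m


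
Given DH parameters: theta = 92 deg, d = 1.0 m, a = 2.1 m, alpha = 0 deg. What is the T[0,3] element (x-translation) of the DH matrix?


T[0,3] = a * cos(theta)
= 2.1 * cos(92 deg)
= 2.1 * -0.0349
= -0.0733


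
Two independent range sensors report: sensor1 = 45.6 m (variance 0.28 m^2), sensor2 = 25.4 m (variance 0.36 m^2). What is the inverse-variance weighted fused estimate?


w1 = (1/var1) / (1/var1 + 1/var2)
   = 3.5714 / (3.5714 + 2.7778) = 0.5625
w2 = 1 - w1 = 0.4375
fused = w1*s1 + w2*s2 = 25.65 + 11.1125
= 36.7625 m


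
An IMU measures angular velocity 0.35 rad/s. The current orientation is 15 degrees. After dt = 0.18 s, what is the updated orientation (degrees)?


delta_theta = w * dt = 0.35 * 0.18 = 0.063 rad
= 3.6096 deg
theta_new = 15 + 3.6096 = 18.6096 deg


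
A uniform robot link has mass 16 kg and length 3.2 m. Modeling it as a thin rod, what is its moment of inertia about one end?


I = (1/3) * m * L^2
= (1/3) * 16 * 3.2^2
= 0.333333 * 16 * 10.24
= 54.6133 kg*m^2


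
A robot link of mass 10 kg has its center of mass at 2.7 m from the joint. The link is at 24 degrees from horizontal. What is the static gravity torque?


tau = m*g*L*cos(angle)
= 10 * 9.81 * 2.7 * cos(24 deg)
= 10 * 9.81 * 2.7 * 0.9135
= 241.9708 Nm


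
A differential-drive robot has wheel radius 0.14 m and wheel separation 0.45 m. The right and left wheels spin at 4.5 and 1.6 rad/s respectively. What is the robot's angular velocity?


vR = r*wR = 0.14*4.5 = 0.63 m/s
vL = r*wL = 0.14*1.6 = 0.224 m/s
v = (vR+vL)/2 = 0.427 m/s
omega = (vR-vL)/L = 0.9022 rad/s
angular velocity = 0.9022 rad/s


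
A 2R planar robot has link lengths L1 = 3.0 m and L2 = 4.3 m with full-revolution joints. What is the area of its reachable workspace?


r_max = L1 + L2 = 7.3 m
r_min = |L1 - L2| = 1.3 m
Area = pi*(r_max^2 - r_min^2)
= pi*(53.29 - 1.69)
= pi * 51.6
= 162.1062 m^2


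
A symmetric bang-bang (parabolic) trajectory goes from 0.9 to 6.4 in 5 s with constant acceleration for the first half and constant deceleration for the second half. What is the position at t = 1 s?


Symmetric rest-to-rest: each phase covers (pf-p0)/2 in time T/2. 0.5*a*(T/2)^2 = (pf-p0)/2 => a = 4*(pf-p0)/T^2
a = 4*(6.4-0.9)/5^2 = 0.88
t = 1 is in the acceleration phase (t <= T/2).
p = p0 + 0.5*a*t^2 = 0.9 + 0.5*0.88*1^2
= 1.34


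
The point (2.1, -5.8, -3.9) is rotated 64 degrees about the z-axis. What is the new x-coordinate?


Rotation about z-axis: x' = x*cos(theta) - y*sin(theta)
= 2.1 * 0.4384 - -5.8 * 0.8988
= 6.1336


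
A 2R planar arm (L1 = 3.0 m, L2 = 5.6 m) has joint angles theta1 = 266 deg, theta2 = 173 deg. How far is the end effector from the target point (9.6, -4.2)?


End effector via forward kinematics:
x = L1*cos(t1) + L2*cos(t1+t2) = 0.8593
y = L1*sin(t1) + L2*sin(t1+t2) = 2.5044
Distance to target:
d = sqrt((9.6 - 0.8593)^2 + (-4.2 - 2.5044)^2)
= sqrt(76.4005 + 44.9492)
= 11.0159 m


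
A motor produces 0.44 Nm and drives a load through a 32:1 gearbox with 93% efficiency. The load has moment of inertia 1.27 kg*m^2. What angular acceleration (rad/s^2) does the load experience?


tau_out = tau_motor * N * eta
= 0.44 * 32 * 0.93 = 13.0944 Nm
alpha = tau_out / I = 13.0944 / 1.27
= 10.3106 rad/s^2


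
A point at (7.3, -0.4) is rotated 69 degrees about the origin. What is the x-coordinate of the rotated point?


x' = x*cos(theta) - y*sin(theta)
cos(69 deg) = 0.3584, sin(69 deg) = 0.9336
x' = 7.3 * 0.3584 - -0.4 * 0.9336
= 2.6161 - -0.3734
= 2.9895


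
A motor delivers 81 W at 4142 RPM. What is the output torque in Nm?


omega = 4142 * 2*pi/60 = 433.7492 rad/s
tau = P / omega = 81 / 433.7492
= 0.1867 Nm


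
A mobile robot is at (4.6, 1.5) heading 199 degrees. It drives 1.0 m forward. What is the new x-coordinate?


x_new = x0 + d*cos(theta)
= 4.6 + 1.0*cos(199)
= 4.6 + -0.9455
= 3.6545


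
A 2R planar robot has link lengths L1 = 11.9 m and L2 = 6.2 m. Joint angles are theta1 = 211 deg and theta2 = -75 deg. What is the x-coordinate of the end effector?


Convert angles to radians: theta1 = 3.6826, theta2 = -1.309
x = L1*cos(theta1) + L2*cos(theta1+theta2)
x = -10.2003 + -4.4599
x = -14.6602


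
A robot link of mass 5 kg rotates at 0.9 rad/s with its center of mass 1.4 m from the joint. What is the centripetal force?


F = m * omega^2 * r
= 5 * 0.9^2 * 1.4
= 5 * 0.81 * 1.4
= 5.67 N


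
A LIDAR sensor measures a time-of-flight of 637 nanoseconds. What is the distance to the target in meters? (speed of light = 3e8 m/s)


tof = 637 ns = 6.37e-07 s
dist = c * tof / 2
= 3e8 * 6.37e-07 / 2
= 95.55 m


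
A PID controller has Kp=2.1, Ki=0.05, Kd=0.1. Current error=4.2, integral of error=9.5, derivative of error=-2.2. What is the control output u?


u = Kp*e + Ki*int(e) + Kd*de/dt
= 2.1*4.2 + 0.05*9.5 + 0.1*(-2.2)
= 8.82 + 0.475 + -0.22
= 9.075


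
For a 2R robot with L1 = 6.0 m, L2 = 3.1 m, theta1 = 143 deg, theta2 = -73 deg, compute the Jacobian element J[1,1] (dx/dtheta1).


J[1,1] = -L1*sin(t1) - L2*sin(t1+t2)
= -6.0*sin(143) - 3.1*sin(70)
= -6.5239


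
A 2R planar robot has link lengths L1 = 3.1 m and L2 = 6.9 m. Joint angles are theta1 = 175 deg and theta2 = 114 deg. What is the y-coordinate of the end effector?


Convert angles to radians: theta1 = 3.0543, theta2 = 1.9897
y = L1*sin(theta1) + L2*sin(theta1+theta2)
y = 0.2702 + -6.5241
y = -6.2539


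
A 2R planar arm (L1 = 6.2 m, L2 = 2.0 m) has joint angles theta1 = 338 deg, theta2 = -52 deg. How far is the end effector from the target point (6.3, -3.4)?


End effector via forward kinematics:
x = L1*cos(t1) + L2*cos(t1+t2) = 6.2998
y = L1*sin(t1) + L2*sin(t1+t2) = -4.2451
Distance to target:
d = sqrt((6.3 - 6.2998)^2 + (-3.4 - -4.2451)^2)
= sqrt(0.0 + 0.7142)
= 0.8451 m


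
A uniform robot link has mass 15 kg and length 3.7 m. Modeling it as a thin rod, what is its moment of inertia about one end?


I = (1/3) * m * L^2
= (1/3) * 15 * 3.7^2
= 0.333333 * 15 * 13.69
= 68.45 kg*m^2


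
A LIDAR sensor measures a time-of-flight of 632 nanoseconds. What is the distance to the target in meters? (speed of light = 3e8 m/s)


tof = 632 ns = 6.32e-07 s
dist = c * tof / 2
= 3e8 * 6.32e-07 / 2
= 94.8 m


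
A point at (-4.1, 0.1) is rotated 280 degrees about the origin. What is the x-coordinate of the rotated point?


x' = x*cos(theta) - y*sin(theta)
cos(280 deg) = 0.1736, sin(280 deg) = -0.9848
x' = -4.1 * 0.1736 - 0.1 * -0.9848
= -0.712 - -0.0985
= -0.6135


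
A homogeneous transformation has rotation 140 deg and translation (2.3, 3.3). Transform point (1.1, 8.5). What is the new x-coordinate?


x' = cos(theta)*px - sin(theta)*py + tx
= -0.766*1.1 - 0.6428*8.5 + 2.3
= -4.0063


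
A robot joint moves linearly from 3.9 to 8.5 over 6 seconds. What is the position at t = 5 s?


s = t/T = 5/6 = 0.8333
p(t) = p0 + (pf-p0)*s
= 3.9 + (8.5 - 3.9) * 0.8333
= 7.7333


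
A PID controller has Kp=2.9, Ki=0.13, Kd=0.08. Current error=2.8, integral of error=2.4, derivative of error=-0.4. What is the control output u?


u = Kp*e + Ki*int(e) + Kd*de/dt
= 2.9*2.8 + 0.13*2.4 + 0.08*(-0.4)
= 8.12 + 0.312 + -0.032
= 8.4


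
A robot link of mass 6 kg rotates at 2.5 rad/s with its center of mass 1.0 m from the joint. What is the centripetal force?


F = m * omega^2 * r
= 6 * 2.5^2 * 1.0
= 6 * 6.25 * 1.0
= 37.5 N


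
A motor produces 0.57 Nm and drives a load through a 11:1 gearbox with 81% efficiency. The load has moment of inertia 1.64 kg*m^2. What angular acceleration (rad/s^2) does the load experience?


tau_out = tau_motor * N * eta
= 0.57 * 11 * 0.81 = 5.0787 Nm
alpha = tau_out / I = 5.0787 / 1.64
= 3.0968 rad/s^2


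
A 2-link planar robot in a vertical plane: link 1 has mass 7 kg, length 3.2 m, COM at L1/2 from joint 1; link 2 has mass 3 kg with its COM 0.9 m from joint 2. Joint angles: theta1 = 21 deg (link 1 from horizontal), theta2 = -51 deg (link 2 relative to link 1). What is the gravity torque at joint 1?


Horizontal distance from joint 1 to link-1 COM:
  x_c1 = (L1/2)*cos(t1) = 1.6 * 0.9336 = 1.4937 m
Horizontal distance from joint 1 to link-2 COM:
  x_c2 = L1*cos(t1) + Lc2*cos(t1+t2)
       = 3.2*0.9336 + 0.9*0.866 = 3.7669 m
tau1 = m1*g*x_c1 + m2*g*x_c2
     = 7*9.81*1.4937 + 3*9.81*3.7669
     = 102.5743 + 110.8593
     = 213.4336 Nm


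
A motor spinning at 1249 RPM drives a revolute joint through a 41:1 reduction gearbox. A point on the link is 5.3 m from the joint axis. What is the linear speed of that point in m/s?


omega_motor = 1249 * 2*pi/60 = 130.795 rad/s
omega_joint = omega_motor / 41 = 3.1901 rad/s
v = omega_joint * r = 3.1901 * 5.3
= 16.9076 m/s


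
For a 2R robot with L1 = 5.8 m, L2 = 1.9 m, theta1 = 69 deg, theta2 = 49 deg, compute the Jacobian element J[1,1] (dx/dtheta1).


J[1,1] = -L1*sin(t1) - L2*sin(t1+t2)
= -5.8*sin(69) - 1.9*sin(118)
= -7.0924


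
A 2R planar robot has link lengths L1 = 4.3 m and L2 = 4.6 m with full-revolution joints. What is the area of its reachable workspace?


r_max = L1 + L2 = 8.9 m
r_min = |L1 - L2| = 0.3 m
Area = pi*(r_max^2 - r_min^2)
= pi*(79.21 - 0.09)
= pi * 79.12
= 248.5628 m^2


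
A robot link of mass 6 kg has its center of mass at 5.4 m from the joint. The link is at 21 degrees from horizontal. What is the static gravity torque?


tau = m*g*L*cos(angle)
= 6 * 9.81 * 5.4 * cos(21 deg)
= 6 * 9.81 * 5.4 * 0.9336
= 296.7329 Nm


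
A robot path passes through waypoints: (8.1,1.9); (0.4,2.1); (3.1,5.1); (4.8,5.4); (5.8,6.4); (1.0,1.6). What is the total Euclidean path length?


Segment lengths:
  seg1 = sqrt((-7.7)^2 + (0.2)^2) = 7.7026
  seg2 = sqrt((2.7)^2 + (3.0)^2) = 4.0361
  seg3 = sqrt((1.7)^2 + (0.3)^2) = 1.7263
  seg4 = sqrt((1.0)^2 + (1.0)^2) = 1.4142
  seg5 = sqrt((-4.8)^2 + (-4.8)^2) = 6.7882
Total = 21.6674


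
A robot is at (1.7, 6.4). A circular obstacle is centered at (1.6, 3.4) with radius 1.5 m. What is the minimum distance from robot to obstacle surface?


center_dist = sqrt((1.7-1.6)^2 + (6.4-3.4)^2)
= sqrt(0.01 + 9.0)
= 3.0017
min_dist = center_dist - radius = 3.0017 - 1.5 = 1.5017 m


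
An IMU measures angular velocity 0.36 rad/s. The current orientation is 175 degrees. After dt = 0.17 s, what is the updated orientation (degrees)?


delta_theta = w * dt = 0.36 * 0.17 = 0.0612 rad
= 3.5065 deg
theta_new = 175 + 3.5065 = 178.5065 deg


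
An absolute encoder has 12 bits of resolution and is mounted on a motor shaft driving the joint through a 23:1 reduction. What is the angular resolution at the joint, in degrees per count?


counts = 2^12 = 4096
effective counts at joint = 4096 * 23 = 94208
resolution = 360 / 94208
= 0.0038 deg/count


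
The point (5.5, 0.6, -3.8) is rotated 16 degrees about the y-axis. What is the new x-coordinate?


Rotation about y-axis: x' = x*cos(theta) + z*sin(theta)
= 5.5 * 0.9613 + -3.8 * 0.2756
= 4.2395


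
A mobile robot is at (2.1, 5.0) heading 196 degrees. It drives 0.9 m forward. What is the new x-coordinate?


x_new = x0 + d*cos(theta)
= 2.1 + 0.9*cos(196)
= 2.1 + -0.8651
= 1.2349


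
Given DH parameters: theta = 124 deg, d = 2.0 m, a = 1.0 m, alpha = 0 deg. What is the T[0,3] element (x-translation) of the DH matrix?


T[0,3] = a * cos(theta)
= 1.0 * cos(124 deg)
= 1.0 * -0.5592
= -0.5592


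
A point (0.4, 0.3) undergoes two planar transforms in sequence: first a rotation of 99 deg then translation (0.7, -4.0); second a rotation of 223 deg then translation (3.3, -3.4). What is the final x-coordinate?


After transform 1:
x1 = cos(99)*0.4 - sin(99)*0.3 + 0.7 = 0.3411
y1 = sin(99)*0.4 + cos(99)*0.3 + -4.0 = -3.6519
After transform 2:
x2 = cos(223)*0.3411 - sin(223)*-3.6519 + 3.3
= 0.56


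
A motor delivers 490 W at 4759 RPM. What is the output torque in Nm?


omega = 4759 * 2*pi/60 = 498.3613 rad/s
tau = P / omega = 490 / 498.3613
= 0.9832 Nm


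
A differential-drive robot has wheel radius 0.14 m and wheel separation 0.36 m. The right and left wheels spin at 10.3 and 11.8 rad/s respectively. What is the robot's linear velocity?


vR = r*wR = 0.14*10.3 = 1.442 m/s
vL = r*wL = 0.14*11.8 = 1.652 m/s
v = (vR+vL)/2 = 1.547 m/s
omega = (vR-vL)/L = -0.5833 rad/s
linear velocity = 1.547 m/s


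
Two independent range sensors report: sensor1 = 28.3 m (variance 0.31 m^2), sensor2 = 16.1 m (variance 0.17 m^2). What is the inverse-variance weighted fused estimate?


w1 = (1/var1) / (1/var1 + 1/var2)
   = 3.2258 / (3.2258 + 5.8824) = 0.3542
w2 = 1 - w1 = 0.6458
fused = w1*s1 + w2*s2 = 10.0229 + 10.3979
= 20.4208 m


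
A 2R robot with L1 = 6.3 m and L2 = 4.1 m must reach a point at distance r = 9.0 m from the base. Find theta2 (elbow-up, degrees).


cos(theta2) = (r^2 - L1^2 - L2^2) / (2*L1*L2)
cos(theta2) = (81.0 - 39.69 - 16.81) / 51.66
cos(theta2) = 0.474255
theta2 = 61.6892 degrees


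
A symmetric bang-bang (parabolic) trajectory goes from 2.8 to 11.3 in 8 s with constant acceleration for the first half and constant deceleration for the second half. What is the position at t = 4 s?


Symmetric rest-to-rest: each phase covers (pf-p0)/2 in time T/2. 0.5*a*(T/2)^2 = (pf-p0)/2 => a = 4*(pf-p0)/T^2
a = 4*(11.3-2.8)/8^2 = 0.5312
t = 4 is in the acceleration phase (t <= T/2).
p = p0 + 0.5*a*t^2 = 2.8 + 0.5*0.5312*4^2
= 7.05


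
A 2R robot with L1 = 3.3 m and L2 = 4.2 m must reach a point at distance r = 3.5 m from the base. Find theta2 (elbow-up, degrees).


cos(theta2) = (r^2 - L1^2 - L2^2) / (2*L1*L2)
cos(theta2) = (12.25 - 10.89 - 17.64) / 27.72
cos(theta2) = -0.587302
theta2 = 125.9658 degrees


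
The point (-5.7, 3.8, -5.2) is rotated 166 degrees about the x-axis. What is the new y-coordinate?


Rotation about x-axis: y' = y*cos(theta) - z*sin(theta)
= 3.8 * -0.9703 - -5.2 * 0.2419
= -2.4291


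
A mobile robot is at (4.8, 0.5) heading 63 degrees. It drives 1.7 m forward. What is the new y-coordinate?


y_new = y0 + d*sin(theta)
= 0.5 + 1.7*sin(63)
= 0.5 + 1.5147
= 2.0147


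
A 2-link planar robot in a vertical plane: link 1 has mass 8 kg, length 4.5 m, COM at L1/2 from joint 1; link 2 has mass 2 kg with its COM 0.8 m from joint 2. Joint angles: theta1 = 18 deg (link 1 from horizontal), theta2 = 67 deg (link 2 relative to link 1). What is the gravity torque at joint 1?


Horizontal distance from joint 1 to link-1 COM:
  x_c1 = (L1/2)*cos(t1) = 2.25 * 0.9511 = 2.1399 m
Horizontal distance from joint 1 to link-2 COM:
  x_c2 = L1*cos(t1) + Lc2*cos(t1+t2)
       = 4.5*0.9511 + 0.8*0.0872 = 4.3495 m
tau1 = m1*g*x_c1 + m2*g*x_c2
     = 8*9.81*2.1399 + 2*9.81*4.3495
     = 167.9376 + 85.3368
     = 253.2743 Nm


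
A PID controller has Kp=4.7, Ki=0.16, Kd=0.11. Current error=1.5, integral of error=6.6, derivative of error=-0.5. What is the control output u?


u = Kp*e + Ki*int(e) + Kd*de/dt
= 4.7*1.5 + 0.16*6.6 + 0.11*(-0.5)
= 7.05 + 1.056 + -0.055
= 8.051


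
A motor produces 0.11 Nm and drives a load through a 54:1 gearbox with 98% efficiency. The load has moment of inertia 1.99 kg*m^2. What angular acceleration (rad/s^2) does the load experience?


tau_out = tau_motor * N * eta
= 0.11 * 54 * 0.98 = 5.8212 Nm
alpha = tau_out / I = 5.8212 / 1.99
= 2.9252 rad/s^2


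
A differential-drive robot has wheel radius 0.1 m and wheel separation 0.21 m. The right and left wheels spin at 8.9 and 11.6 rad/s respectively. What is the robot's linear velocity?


vR = r*wR = 0.1*8.9 = 0.89 m/s
vL = r*wL = 0.1*11.6 = 1.16 m/s
v = (vR+vL)/2 = 1.025 m/s
omega = (vR-vL)/L = -1.2857 rad/s
linear velocity = 1.025 m/s


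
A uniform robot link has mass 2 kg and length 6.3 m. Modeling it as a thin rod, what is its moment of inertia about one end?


I = (1/3) * m * L^2
= (1/3) * 2 * 6.3^2
= 0.333333 * 2 * 39.69
= 26.46 kg*m^2


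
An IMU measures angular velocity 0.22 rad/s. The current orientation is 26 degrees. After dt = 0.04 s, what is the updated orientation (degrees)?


delta_theta = w * dt = 0.22 * 0.04 = 0.0088 rad
= 0.5042 deg
theta_new = 26 + 0.5042 = 26.5042 deg


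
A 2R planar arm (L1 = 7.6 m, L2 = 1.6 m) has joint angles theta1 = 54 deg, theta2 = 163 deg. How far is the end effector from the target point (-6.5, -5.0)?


End effector via forward kinematics:
x = L1*cos(t1) + L2*cos(t1+t2) = 3.1894
y = L1*sin(t1) + L2*sin(t1+t2) = 5.1856
Distance to target:
d = sqrt((-6.5 - 3.1894)^2 + (-5.0 - 5.1856)^2)
= sqrt(93.8835 + 103.747)
= 14.0581 m


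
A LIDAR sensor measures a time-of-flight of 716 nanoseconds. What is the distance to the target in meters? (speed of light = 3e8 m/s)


tof = 716 ns = 7.16e-07 s
dist = c * tof / 2
= 3e8 * 7.16e-07 / 2
= 107.4 m


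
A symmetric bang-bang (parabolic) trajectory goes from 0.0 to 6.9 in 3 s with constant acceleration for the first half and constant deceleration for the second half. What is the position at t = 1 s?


Symmetric rest-to-rest: each phase covers (pf-p0)/2 in time T/2. 0.5*a*(T/2)^2 = (pf-p0)/2 => a = 4*(pf-p0)/T^2
a = 4*(6.9-0.0)/3^2 = 3.0667
t = 1 is in the acceleration phase (t <= T/2).
p = p0 + 0.5*a*t^2 = 0.0 + 0.5*3.0667*1^2
= 1.5333


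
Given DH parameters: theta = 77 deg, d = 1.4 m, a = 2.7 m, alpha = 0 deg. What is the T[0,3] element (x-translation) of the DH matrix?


T[0,3] = a * cos(theta)
= 2.7 * cos(77 deg)
= 2.7 * 0.225
= 0.6074


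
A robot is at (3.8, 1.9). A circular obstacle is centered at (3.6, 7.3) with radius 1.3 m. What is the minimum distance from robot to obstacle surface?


center_dist = sqrt((3.8-3.6)^2 + (1.9-7.3)^2)
= sqrt(0.04 + 29.16)
= 5.4037
min_dist = center_dist - radius = 5.4037 - 1.3 = 4.1037 m


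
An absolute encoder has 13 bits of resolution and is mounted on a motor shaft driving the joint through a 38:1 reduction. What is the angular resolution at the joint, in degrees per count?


counts = 2^13 = 8192
effective counts at joint = 8192 * 38 = 311296
resolution = 360 / 311296
= 0.0012 deg/count


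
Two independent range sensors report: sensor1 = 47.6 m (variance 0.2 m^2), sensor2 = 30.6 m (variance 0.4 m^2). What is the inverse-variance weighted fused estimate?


w1 = (1/var1) / (1/var1 + 1/var2)
   = 5.0 / (5.0 + 2.5) = 0.6667
w2 = 1 - w1 = 0.3333
fused = w1*s1 + w2*s2 = 31.7333 + 10.2
= 41.9333 m


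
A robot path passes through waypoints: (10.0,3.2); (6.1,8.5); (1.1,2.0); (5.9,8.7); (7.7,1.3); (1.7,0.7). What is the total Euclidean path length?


Segment lengths:
  seg1 = sqrt((-3.9)^2 + (5.3)^2) = 6.5803
  seg2 = sqrt((-5.0)^2 + (-6.5)^2) = 8.2006
  seg3 = sqrt((4.8)^2 + (6.7)^2) = 8.242
  seg4 = sqrt((1.8)^2 + (-7.4)^2) = 7.6158
  seg5 = sqrt((-6.0)^2 + (-0.6)^2) = 6.0299
Total = 36.6685


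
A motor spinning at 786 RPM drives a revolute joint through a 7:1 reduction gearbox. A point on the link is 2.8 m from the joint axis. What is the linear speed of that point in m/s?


omega_motor = 786 * 2*pi/60 = 82.3097 rad/s
omega_joint = omega_motor / 7 = 11.7585 rad/s
v = omega_joint * r = 11.7585 * 2.8
= 32.9239 m/s


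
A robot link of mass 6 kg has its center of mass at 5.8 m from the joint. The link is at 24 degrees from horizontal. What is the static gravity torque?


tau = m*g*L*cos(angle)
= 6 * 9.81 * 5.8 * cos(24 deg)
= 6 * 9.81 * 5.8 * 0.9135
= 311.8735 Nm


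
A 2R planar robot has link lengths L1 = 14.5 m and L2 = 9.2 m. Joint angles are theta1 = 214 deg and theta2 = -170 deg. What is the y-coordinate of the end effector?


Convert angles to radians: theta1 = 3.735, theta2 = -2.9671
y = L1*sin(theta1) + L2*sin(theta1+theta2)
y = -8.1083 + 6.3909
y = -1.7174


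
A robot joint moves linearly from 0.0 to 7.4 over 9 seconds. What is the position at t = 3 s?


s = t/T = 3/9 = 0.3333
p(t) = p0 + (pf-p0)*s
= 0.0 + (7.4 - 0.0) * 0.3333
= 2.4667


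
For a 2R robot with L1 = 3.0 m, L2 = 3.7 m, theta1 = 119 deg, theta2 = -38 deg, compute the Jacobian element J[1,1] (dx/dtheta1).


J[1,1] = -L1*sin(t1) - L2*sin(t1+t2)
= -3.0*sin(119) - 3.7*sin(81)
= -6.2783


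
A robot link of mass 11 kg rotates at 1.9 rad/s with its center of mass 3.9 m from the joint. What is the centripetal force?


F = m * omega^2 * r
= 11 * 1.9^2 * 3.9
= 11 * 3.61 * 3.9
= 154.869 N


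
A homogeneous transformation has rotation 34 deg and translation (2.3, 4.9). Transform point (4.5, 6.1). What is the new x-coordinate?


x' = cos(theta)*px - sin(theta)*py + tx
= 0.829*4.5 - 0.5592*6.1 + 2.3
= 2.6196


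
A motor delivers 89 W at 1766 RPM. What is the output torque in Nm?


omega = 1766 * 2*pi/60 = 184.9351 rad/s
tau = P / omega = 89 / 184.9351
= 0.4812 Nm


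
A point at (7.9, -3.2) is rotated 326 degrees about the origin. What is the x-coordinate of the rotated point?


x' = x*cos(theta) - y*sin(theta)
cos(326 deg) = 0.829, sin(326 deg) = -0.5592
x' = 7.9 * 0.829 - -3.2 * -0.5592
= 6.5494 - 1.7894
= 4.76


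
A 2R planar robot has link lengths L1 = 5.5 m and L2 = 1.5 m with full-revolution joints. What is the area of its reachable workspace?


r_max = L1 + L2 = 7.0 m
r_min = |L1 - L2| = 4.0 m
Area = pi*(r_max^2 - r_min^2)
= pi*(49.0 - 16.0)
= pi * 33.0
= 103.6726 m^2


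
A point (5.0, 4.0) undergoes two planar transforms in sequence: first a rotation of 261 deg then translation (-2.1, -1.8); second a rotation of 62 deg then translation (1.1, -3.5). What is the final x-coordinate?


After transform 1:
x1 = cos(261)*5.0 - sin(261)*4.0 + -2.1 = 1.0686
y1 = sin(261)*5.0 + cos(261)*4.0 + -1.8 = -7.3642
After transform 2:
x2 = cos(62)*1.0686 - sin(62)*-7.3642 + 1.1
= 8.1039


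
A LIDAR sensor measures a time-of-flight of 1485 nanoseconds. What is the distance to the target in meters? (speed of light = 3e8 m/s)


tof = 1485 ns = 1.485e-06 s
dist = c * tof / 2
= 3e8 * 1.485e-06 / 2
= 222.75 m


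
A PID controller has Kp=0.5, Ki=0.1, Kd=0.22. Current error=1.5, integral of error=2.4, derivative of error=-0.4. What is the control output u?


u = Kp*e + Ki*int(e) + Kd*de/dt
= 0.5*1.5 + 0.1*2.4 + 0.22*(-0.4)
= 0.75 + 0.24 + -0.088
= 0.902


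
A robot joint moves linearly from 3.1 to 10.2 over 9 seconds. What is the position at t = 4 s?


s = t/T = 4/9 = 0.4444
p(t) = p0 + (pf-p0)*s
= 3.1 + (10.2 - 3.1) * 0.4444
= 6.2556


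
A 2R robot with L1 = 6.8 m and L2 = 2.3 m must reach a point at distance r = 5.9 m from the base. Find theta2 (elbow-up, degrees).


cos(theta2) = (r^2 - L1^2 - L2^2) / (2*L1*L2)
cos(theta2) = (34.81 - 46.24 - 5.29) / 31.28
cos(theta2) = -0.534527
theta2 = 122.3118 degrees


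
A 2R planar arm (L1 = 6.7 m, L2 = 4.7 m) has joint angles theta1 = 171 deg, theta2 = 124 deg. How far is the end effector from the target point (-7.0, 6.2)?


End effector via forward kinematics:
x = L1*cos(t1) + L2*cos(t1+t2) = -4.6312
y = L1*sin(t1) + L2*sin(t1+t2) = -3.2115
Distance to target:
d = sqrt((-7.0 - -4.6312)^2 + (6.2 - -3.2115)^2)
= sqrt(5.6112 + 88.577)
= 9.7051 m


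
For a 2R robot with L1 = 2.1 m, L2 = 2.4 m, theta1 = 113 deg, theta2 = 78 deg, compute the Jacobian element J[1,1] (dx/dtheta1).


J[1,1] = -L1*sin(t1) - L2*sin(t1+t2)
= -2.1*sin(113) - 2.4*sin(191)
= -1.4751


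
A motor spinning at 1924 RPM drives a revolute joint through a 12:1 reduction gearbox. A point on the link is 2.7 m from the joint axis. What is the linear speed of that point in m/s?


omega_motor = 1924 * 2*pi/60 = 201.4808 rad/s
omega_joint = omega_motor / 12 = 16.7901 rad/s
v = omega_joint * r = 16.7901 * 2.7
= 45.3332 m/s


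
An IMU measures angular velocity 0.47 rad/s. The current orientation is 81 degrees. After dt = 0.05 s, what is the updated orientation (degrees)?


delta_theta = w * dt = 0.47 * 0.05 = 0.0235 rad
= 1.3465 deg
theta_new = 81 + 1.3465 = 82.3465 deg


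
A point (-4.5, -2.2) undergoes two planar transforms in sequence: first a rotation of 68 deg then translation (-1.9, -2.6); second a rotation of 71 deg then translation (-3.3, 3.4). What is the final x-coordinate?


After transform 1:
x1 = cos(68)*-4.5 - sin(68)*-2.2 + -1.9 = -1.5459
y1 = sin(68)*-4.5 + cos(68)*-2.2 + -2.6 = -7.5965
After transform 2:
x2 = cos(71)*-1.5459 - sin(71)*-7.5965 + -3.3
= 3.3793


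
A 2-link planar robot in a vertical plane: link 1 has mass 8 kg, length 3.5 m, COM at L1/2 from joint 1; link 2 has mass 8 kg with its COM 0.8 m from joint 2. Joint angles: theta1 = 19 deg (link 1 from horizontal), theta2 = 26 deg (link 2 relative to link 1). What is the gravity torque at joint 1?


Horizontal distance from joint 1 to link-1 COM:
  x_c1 = (L1/2)*cos(t1) = 1.75 * 0.9455 = 1.6547 m
Horizontal distance from joint 1 to link-2 COM:
  x_c2 = L1*cos(t1) + Lc2*cos(t1+t2)
       = 3.5*0.9455 + 0.8*0.7071 = 3.875 m
tau1 = m1*g*x_c1 + m2*g*x_c2
     = 8*9.81*1.6547 + 8*9.81*3.875
     = 129.8575 + 304.11
     = 433.9676 Nm


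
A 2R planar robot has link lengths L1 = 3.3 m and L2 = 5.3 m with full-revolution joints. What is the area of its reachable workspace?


r_max = L1 + L2 = 8.6 m
r_min = |L1 - L2| = 2.0 m
Area = pi*(r_max^2 - r_min^2)
= pi*(73.96 - 4.0)
= pi * 69.96
= 219.7858 m^2


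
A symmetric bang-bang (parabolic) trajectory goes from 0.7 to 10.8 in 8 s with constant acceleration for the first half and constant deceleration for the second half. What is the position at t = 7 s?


Symmetric rest-to-rest: each phase covers (pf-p0)/2 in time T/2. 0.5*a*(T/2)^2 = (pf-p0)/2 => a = 4*(pf-p0)/T^2
a = 4*(10.8-0.7)/8^2 = 0.6313
t = 7 is in the deceleration phase (t > T/2).
p = pf - 0.5*a*(T-t)^2 = 10.8 - 0.5*0.6313*1^2
= 10.4844


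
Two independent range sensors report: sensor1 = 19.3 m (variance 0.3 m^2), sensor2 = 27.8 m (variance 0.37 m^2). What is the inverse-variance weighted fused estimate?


w1 = (1/var1) / (1/var1 + 1/var2)
   = 3.3333 / (3.3333 + 2.7027) = 0.5522
w2 = 1 - w1 = 0.4478
fused = w1*s1 + w2*s2 = 10.6582 + 12.4478
= 23.106 m


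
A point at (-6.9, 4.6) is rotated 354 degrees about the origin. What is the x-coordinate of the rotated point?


x' = x*cos(theta) - y*sin(theta)
cos(354 deg) = 0.9945, sin(354 deg) = -0.1045
x' = -6.9 * 0.9945 - 4.6 * -0.1045
= -6.8622 - -0.4808
= -6.3814


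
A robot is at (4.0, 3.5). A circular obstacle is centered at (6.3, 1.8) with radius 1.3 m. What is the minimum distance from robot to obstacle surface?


center_dist = sqrt((4.0-6.3)^2 + (3.5-1.8)^2)
= sqrt(5.29 + 2.89)
= 2.8601
min_dist = center_dist - radius = 2.8601 - 1.3 = 1.5601 m


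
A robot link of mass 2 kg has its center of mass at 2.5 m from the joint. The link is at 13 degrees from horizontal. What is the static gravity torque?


tau = m*g*L*cos(angle)
= 2 * 9.81 * 2.5 * cos(13 deg)
= 2 * 9.81 * 2.5 * 0.9744
= 47.7929 Nm


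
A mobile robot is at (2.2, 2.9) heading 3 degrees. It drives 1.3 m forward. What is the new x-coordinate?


x_new = x0 + d*cos(theta)
= 2.2 + 1.3*cos(3)
= 2.2 + 1.2982
= 3.4982


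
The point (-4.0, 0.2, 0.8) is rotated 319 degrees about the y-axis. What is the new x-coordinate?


Rotation about y-axis: x' = x*cos(theta) + z*sin(theta)
= -4.0 * 0.7547 + 0.8 * -0.6561
= -3.5437


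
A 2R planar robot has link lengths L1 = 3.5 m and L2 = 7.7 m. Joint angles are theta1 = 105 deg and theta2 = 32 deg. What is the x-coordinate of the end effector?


Convert angles to radians: theta1 = 1.8326, theta2 = 0.5585
x = L1*cos(theta1) + L2*cos(theta1+theta2)
x = -0.9059 + -5.6314
x = -6.5373
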